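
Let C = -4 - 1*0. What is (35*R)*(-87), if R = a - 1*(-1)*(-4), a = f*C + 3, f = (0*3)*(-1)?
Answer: 3045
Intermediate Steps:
C = -4 (C = -4 + 0 = -4)
f = 0 (f = 0*(-1) = 0)
a = 3 (a = 0*(-4) + 3 = 0 + 3 = 3)
R = -1 (R = 3 - 1*(-1)*(-4) = 3 + 1*(-4) = 3 - 4 = -1)
(35*R)*(-87) = (35*(-1))*(-87) = -35*(-87) = 3045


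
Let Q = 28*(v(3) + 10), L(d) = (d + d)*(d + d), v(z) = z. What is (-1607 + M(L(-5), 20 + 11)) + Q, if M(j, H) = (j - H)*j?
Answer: 5657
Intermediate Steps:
L(d) = 4*d² (L(d) = (2*d)*(2*d) = 4*d²)
M(j, H) = j*(j - H)
Q = 364 (Q = 28*(3 + 10) = 28*13 = 364)
(-1607 + M(L(-5), 20 + 11)) + Q = (-1607 + (4*(-5)²)*(4*(-5)² - (20 + 11))) + 364 = (-1607 + (4*25)*(4*25 - 1*31)) + 364 = (-1607 + 100*(100 - 31)) + 364 = (-1607 + 100*69) + 364 = (-1607 + 6900) + 364 = 5293 + 364 = 5657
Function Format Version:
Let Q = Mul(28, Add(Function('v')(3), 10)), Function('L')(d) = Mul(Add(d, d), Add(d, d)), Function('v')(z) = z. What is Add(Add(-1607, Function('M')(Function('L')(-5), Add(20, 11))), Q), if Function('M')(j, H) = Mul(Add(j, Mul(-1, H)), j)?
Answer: 5657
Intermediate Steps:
Function('L')(d) = Mul(4, Pow(d, 2)) (Function('L')(d) = Mul(Mul(2, d), Mul(2, d)) = Mul(4, Pow(d, 2)))
Function('M')(j, H) = Mul(j, Add(j, Mul(-1, H)))
Q = 364 (Q = Mul(28, Add(3, 10)) = Mul(28, 13) = 364)
Add(Add(-1607, Function('M')(Function('L')(-5), Add(20, 11))), Q) = Add(Add(-1607, Mul(Mul(4, Pow(-5, 2)), Add(Mul(4, Pow(-5, 2)), Mul(-1, Add(20, 11))))), 364) = Add(Add(-1607, Mul(Mul(4, 25), Add(Mul(4, 25), Mul(-1, 31)))), 364) = Add(Add(-1607, Mul(100, Add(100, -31))), 364) = Add(Add(-1607, Mul(100, 69)), 364) = Add(Add(-1607, 6900), 364) = Add(5293, 364) = 5657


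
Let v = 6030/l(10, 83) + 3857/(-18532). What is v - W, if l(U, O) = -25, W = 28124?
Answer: -2628338717/92660 ≈ -28365.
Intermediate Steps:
v = -22368877/92660 (v = 6030/(-25) + 3857/(-18532) = 6030*(-1/25) + 3857*(-1/18532) = -1206/5 - 3857/18532 = -22368877/92660 ≈ -241.41)
v - W = -22368877/92660 - 1*28124 = -22368877/92660 - 28124 = -2628338717/92660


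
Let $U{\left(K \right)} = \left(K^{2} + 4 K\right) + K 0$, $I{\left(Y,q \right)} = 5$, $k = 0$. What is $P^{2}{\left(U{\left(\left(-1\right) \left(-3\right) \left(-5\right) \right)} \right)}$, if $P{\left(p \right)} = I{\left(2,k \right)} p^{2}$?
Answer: $18530015625$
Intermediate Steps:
$U{\left(K \right)} = K^{2} + 4 K$ ($U{\left(K \right)} = \left(K^{2} + 4 K\right) + 0 = K^{2} + 4 K$)
$P{\left(p \right)} = 5 p^{2}$
$P^{2}{\left(U{\left(\left(-1\right) \left(-3\right) \left(-5\right) \right)} \right)} = \left(5 \left(\left(-1\right) \left(-3\right) \left(-5\right) \left(4 + \left(-1\right) \left(-3\right) \left(-5\right)\right)\right)^{2}\right)^{2} = \left(5 \left(3 \left(-5\right) \left(4 + 3 \left(-5\right)\right)\right)^{2}\right)^{2} = \left(5 \left(- 15 \left(4 - 15\right)\right)^{2}\right)^{2} = \left(5 \left(\left(-15\right) \left(-11\right)\right)^{2}\right)^{2} = \left(5 \cdot 165^{2}\right)^{2} = \left(5 \cdot 27225\right)^{2} = 136125^{2} = 18530015625$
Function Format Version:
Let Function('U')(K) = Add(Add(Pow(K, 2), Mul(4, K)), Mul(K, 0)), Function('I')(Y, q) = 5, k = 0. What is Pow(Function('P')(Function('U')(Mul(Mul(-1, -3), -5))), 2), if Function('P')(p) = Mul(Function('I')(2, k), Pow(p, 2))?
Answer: 18530015625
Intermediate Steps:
Function('U')(K) = Add(Pow(K, 2), Mul(4, K)) (Function('U')(K) = Add(Add(Pow(K, 2), Mul(4, K)), 0) = Add(Pow(K, 2), Mul(4, K)))
Function('P')(p) = Mul(5, Pow(p, 2))
Pow(Function('P')(Function('U')(Mul(Mul(-1, -3), -5))), 2) = Pow(Mul(5, Pow(Mul(Mul(Mul(-1, -3), -5), Add(4, Mul(Mul(-1, -3), -5))), 2)), 2) = Pow(Mul(5, Pow(Mul(Mul(3, -5), Add(4, Mul(3, -5))), 2)), 2) = Pow(Mul(5, Pow(Mul(-15, Add(4, -15)), 2)), 2) = Pow(Mul(5, Pow(Mul(-15, -11), 2)), 2) = Pow(Mul(5, Pow(165, 2)), 2) = Pow(Mul(5, 27225), 2) = Pow(136125, 2) = 18530015625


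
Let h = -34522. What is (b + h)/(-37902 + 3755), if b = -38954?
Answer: 73476/34147 ≈ 2.1518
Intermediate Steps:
(b + h)/(-37902 + 3755) = (-38954 - 34522)/(-37902 + 3755) = -73476/(-34147) = -73476*(-1/34147) = 73476/34147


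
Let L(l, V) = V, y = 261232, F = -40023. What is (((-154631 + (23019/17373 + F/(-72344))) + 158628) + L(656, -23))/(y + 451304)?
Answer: 1665670738001/298512756087744 ≈ 0.0055799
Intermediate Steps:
(((-154631 + (23019/17373 + F/(-72344))) + 158628) + L(656, -23))/(y + 451304) = (((-154631 + (23019/17373 - 40023/(-72344))) + 158628) - 23)/(261232 + 451304) = (((-154631 + (23019*(1/17373) - 40023*(-1/72344))) + 158628) - 23)/712536 = (((-154631 + (7673/5791 + 40023/72344)) + 158628) - 23)*(1/712536) = (((-154631 + 786868705/418944104) + 158628) - 23)*(1/712536) = ((-64780958876919/418944104 + 158628) - 23)*(1/712536) = (1675306452393/418944104 - 23)*(1/712536) = (1665670738001/418944104)*(1/712536) = 1665670738001/298512756087744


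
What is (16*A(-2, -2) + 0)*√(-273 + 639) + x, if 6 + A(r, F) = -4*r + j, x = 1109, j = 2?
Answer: 1109 + 64*√366 ≈ 2333.4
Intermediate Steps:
A(r, F) = -4 - 4*r (A(r, F) = -6 + (-4*r + 2) = -6 + (2 - 4*r) = -4 - 4*r)
(16*A(-2, -2) + 0)*√(-273 + 639) + x = (16*(-4 - 4*(-2)) + 0)*√(-273 + 639) + 1109 = (16*(-4 + 8) + 0)*√366 + 1109 = (16*4 + 0)*√366 + 1109 = (64 + 0)*√366 + 1109 = 64*√366 + 1109 = 1109 + 64*√366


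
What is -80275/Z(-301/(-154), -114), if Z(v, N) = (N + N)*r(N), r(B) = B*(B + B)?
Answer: 4225/311904 ≈ 0.013546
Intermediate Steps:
r(B) = 2*B² (r(B) = B*(2*B) = 2*B²)
Z(v, N) = 4*N³ (Z(v, N) = (N + N)*(2*N²) = (2*N)*(2*N²) = 4*N³)
-80275/Z(-301/(-154), -114) = -80275/(4*(-114)³) = -80275/(4*(-1481544)) = -80275/(-5926176) = -80275*(-1/5926176) = 4225/311904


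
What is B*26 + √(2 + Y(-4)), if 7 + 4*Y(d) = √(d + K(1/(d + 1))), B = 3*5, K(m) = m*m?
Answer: 390 + √(9 + 3*I*√35)/6 ≈ 390.63 + 0.38908*I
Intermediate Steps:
K(m) = m²
B = 15
Y(d) = -7/4 + √(d + (1 + d)⁻²)/4 (Y(d) = -7/4 + √(d + (1/(d + 1))²)/4 = -7/4 + √(d + (1/(1 + d))²)/4 = -7/4 + √(d + (1 + d)⁻²)/4)
B*26 + √(2 + Y(-4)) = 15*26 + √(2 + (-7/4 + √(-4 + (1 - 4)⁻²)/4)) = 390 + √(2 + (-7/4 + √(-4 + (-3)⁻²)/4)) = 390 + √(2 + (-7/4 + √(-4 + ⅑)/4)) = 390 + √(2 + (-7/4 + √(-35/9)/4)) = 390 + √(2 + (-7/4 + (I*√35/3)/4)) = 390 + √(2 + (-7/4 + I*√35/12)) = 390 + √(¼ + I*√35/12)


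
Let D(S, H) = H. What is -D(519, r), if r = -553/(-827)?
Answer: -553/827 ≈ -0.66868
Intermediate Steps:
r = 553/827 (r = -553*(-1/827) = 553/827 ≈ 0.66868)
-D(519, r) = -1*553/827 = -553/827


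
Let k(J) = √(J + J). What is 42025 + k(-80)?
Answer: 42025 + 4*I*√10 ≈ 42025.0 + 12.649*I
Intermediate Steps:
k(J) = √2*√J (k(J) = √(2*J) = √2*√J)
42025 + k(-80) = 42025 + √2*√(-80) = 42025 + √2*(4*I*√5) = 42025 + 4*I*√10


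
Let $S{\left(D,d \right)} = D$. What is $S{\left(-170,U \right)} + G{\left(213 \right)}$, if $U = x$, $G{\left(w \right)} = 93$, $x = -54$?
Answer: $-77$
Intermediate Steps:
$U = -54$
$S{\left(-170,U \right)} + G{\left(213 \right)} = -170 + 93 = -77$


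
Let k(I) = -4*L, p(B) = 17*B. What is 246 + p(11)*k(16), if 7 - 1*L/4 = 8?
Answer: 3238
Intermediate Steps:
L = -4 (L = 28 - 4*8 = 28 - 32 = -4)
k(I) = 16 (k(I) = -4*(-4) = 16)
246 + p(11)*k(16) = 246 + (17*11)*16 = 246 + 187*16 = 246 + 2992 = 3238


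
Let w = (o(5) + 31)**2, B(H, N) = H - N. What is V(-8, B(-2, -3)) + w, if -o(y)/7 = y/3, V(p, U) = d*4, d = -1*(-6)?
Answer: 3580/9 ≈ 397.78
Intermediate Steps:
d = 6
V(p, U) = 24 (V(p, U) = 6*4 = 24)
o(y) = -7*y/3
w = 3364/9 (w = (-7/3*5 + 31)**2 = (-35/3 + 31)**2 = (58/3)**2 = 3364/9 ≈ 373.78)
V(-8, B(-2, -3)) + w = 24 + 3364/9 = 3580/9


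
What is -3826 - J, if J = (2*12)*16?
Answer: -4210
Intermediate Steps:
J = 384 (J = 24*16 = 384)
-3826 - J = -3826 - 1*384 = -3826 - 384 = -4210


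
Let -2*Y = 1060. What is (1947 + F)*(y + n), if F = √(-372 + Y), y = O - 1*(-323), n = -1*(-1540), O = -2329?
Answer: -907302 - 466*I*√902 ≈ -9.073e+5 - 13996.0*I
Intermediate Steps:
n = 1540
Y = -530 (Y = -½*1060 = -530)
y = -2006 (y = -2329 - 1*(-323) = -2329 + 323 = -2006)
F = I*√902 (F = √(-372 - 530) = √(-902) = I*√902 ≈ 30.033*I)
(1947 + F)*(y + n) = (1947 + I*√902)*(-2006 + 1540) = (1947 + I*√902)*(-466) = -907302 - 466*I*√902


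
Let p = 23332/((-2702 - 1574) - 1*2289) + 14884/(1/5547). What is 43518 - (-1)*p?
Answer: 542302234958/6565 ≈ 8.2605e+7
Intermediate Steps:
p = 542016539288/6565 (p = 23332/(-4276 - 2289) + 14884/(1/5547) = 23332/(-6565) + 14884*5547 = 23332*(-1/6565) + 82561548 = -23332/6565 + 82561548 = 542016539288/6565 ≈ 8.2562e+7)
43518 - (-1)*p = 43518 - (-1)*542016539288/6565 = 43518 - 1*(-542016539288/6565) = 43518 + 542016539288/6565 = 542302234958/6565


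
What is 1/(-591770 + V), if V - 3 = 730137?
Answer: 1/138370 ≈ 7.2270e-6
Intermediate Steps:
V = 730140 (V = 3 + 730137 = 730140)
1/(-591770 + V) = 1/(-591770 + 730140) = 1/138370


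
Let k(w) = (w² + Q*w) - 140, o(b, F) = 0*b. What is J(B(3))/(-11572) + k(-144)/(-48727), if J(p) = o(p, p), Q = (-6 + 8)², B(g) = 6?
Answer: -2860/6961 ≈ -0.41086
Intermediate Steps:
Q = 4 (Q = 2² = 4)
o(b, F) = 0
k(w) = -140 + w² + 4*w (k(w) = (w² + 4*w) - 140 = -140 + w² + 4*w)
J(p) = 0
J(B(3))/(-11572) + k(-144)/(-48727) = 0/(-11572) + (-140 + (-144)² + 4*(-144))/(-48727) = 0*(-1/11572) + (-140 + 20736 - 576)*(-1/48727) = 0 + 20020*(-1/48727) = 0 - 2860/6961 = -2860/6961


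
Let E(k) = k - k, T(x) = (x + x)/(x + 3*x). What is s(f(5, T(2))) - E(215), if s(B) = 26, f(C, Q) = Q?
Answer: 26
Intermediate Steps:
T(x) = ½ (T(x) = (2*x)/((4*x)) = (2*x)*(1/(4*x)) = ½)
E(k) = 0
s(f(5, T(2))) - E(215) = 26 - 1*0 = 26 + 0 = 26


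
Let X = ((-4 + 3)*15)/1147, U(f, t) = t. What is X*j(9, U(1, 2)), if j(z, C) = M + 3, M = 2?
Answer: -75/1147 ≈ -0.065388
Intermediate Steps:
X = -15/1147 (X = -1*15*(1/1147) = -15*1/1147 = -15/1147 ≈ -0.013078)
j(z, C) = 5 (j(z, C) = 2 + 3 = 5)
X*j(9, U(1, 2)) = -15/1147*5 = -75/1147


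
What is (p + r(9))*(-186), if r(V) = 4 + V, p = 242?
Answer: -47430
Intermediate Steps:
(p + r(9))*(-186) = (242 + (4 + 9))*(-186) = (242 + 13)*(-186) = 255*(-186) = -47430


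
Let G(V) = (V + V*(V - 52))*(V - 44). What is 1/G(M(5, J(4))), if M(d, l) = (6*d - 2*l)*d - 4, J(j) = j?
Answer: 1/361460 ≈ 2.7666e-6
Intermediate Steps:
M(d, l) = -4 + d*(-2*l + 6*d) (M(d, l) = (-2*l + 6*d)*d - 4 = d*(-2*l + 6*d) - 4 = -4 + d*(-2*l + 6*d))
G(V) = (-44 + V)*(V + V*(-52 + V)) (G(V) = (V + V*(-52 + V))*(-44 + V) = (-44 + V)*(V + V*(-52 + V)))
1/G(M(5, J(4))) = 1/((-4 + 6*5² - 2*5*4)*(2244 + (-4 + 6*5² - 2*5*4)² - 95*(-4 + 6*5² - 2*5*4))) = 1/((-4 + 6*25 - 40)*(2244 + (-4 + 6*25 - 40)² - 95*(-4 + 6*25 - 40))) = 1/((-4 + 150 - 40)*(2244 + (-4 + 150 - 40)² - 95*(-4 + 150 - 40))) = 1/(106*(2244 + 106² - 95*106)) = 1/(106*(2244 + 11236 - 10070)) = 1/(106*3410) = 1/361460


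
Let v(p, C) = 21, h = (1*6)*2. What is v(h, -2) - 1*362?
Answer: -341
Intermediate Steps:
h = 12 (h = 6*2 = 12)
v(h, -2) - 1*362 = 21 - 1*362 = 21 - 362 = -341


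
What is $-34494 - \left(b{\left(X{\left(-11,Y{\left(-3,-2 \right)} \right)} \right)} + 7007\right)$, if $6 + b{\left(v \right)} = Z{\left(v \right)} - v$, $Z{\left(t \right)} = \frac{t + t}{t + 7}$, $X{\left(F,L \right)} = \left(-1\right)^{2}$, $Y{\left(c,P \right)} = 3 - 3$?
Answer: $- \frac{165977}{4} \approx -41494.0$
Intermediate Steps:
$Y{\left(c,P \right)} = 0$ ($Y{\left(c,P \right)} = 3 - 3 = 0$)
$X{\left(F,L \right)} = 1$
$Z{\left(t \right)} = \frac{2 t}{7 + t}$
$b{\left(v \right)} = -6 - v + \frac{2 v}{7 + v}$ ($b{\left(v \right)} = -6 - \left(v - \frac{2 v}{7 + v}\right) = -6 - v + \frac{2 v}{7 + v}$)
$-34494 - \left(b{\left(X{\left(-11,Y{\left(-3,-2 \right)} \right)} \right)} + 7007\right) = -34494 - \left(\frac{-42 - 1^{2} - 11}{7 + 1} + 7007\right) = -34494 - \left(\frac{-42 - 1 - 11}{8} + 7007\right) = -34494 - \left(\frac{1}{8} \left(-54\right) + 7007\right) = -34494 - \left(- \frac{27}{4} + 7007\right) = -34494 - \frac{28001}{4} = - \frac{165977}{4}$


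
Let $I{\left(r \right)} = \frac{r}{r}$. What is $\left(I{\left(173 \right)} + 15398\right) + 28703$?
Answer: $44102$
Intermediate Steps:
$I{\left(r \right)} = 1$
$\left(I{\left(173 \right)} + 15398\right) + 28703 = \left(1 + 15398\right) + 28703 = 15399 + 28703 = 44102$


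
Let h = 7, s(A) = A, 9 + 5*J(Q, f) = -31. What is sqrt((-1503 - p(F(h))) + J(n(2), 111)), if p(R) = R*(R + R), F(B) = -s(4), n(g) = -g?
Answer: I*sqrt(1543) ≈ 39.281*I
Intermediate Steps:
J(Q, f) = -8 (J(Q, f) = -9/5 + (1/5)*(-31) = -9/5 - 31/5 = -8)
F(B) = -4 (F(B) = -1*4 = -4)
p(R) = 2*R**2 (p(R) = R*(2*R) = 2*R**2)
sqrt((-1503 - p(F(h))) + J(n(2), 111)) = sqrt((-1503 - 2*(-4)**2) - 8) = sqrt((-1503 - 2*16) - 8) = sqrt((-1503 - 1*32) - 8) = sqrt((-1503 - 32) - 8) = sqrt(-1535 - 8) = sqrt(-1543) = I*sqrt(1543)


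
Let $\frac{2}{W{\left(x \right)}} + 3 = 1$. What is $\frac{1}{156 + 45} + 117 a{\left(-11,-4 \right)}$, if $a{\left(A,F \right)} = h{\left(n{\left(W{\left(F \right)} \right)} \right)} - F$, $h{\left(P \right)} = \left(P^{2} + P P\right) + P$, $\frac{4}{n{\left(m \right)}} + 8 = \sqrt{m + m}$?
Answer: $\frac{705518 \sqrt{2} + 2916139 i}{201 \left(8 \sqrt{2} + 31 i\right)} \approx 464.57 + 9.4203 i$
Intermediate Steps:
$W{\left(x \right)} = -1$ ($W{\left(x \right)} = \frac{2}{-3 + 1} = \frac{2}{-2} = 2 \left(- \frac{1}{2}\right) = -1$)
$n{\left(m \right)} = \frac{4}{-8 + \sqrt{2} \sqrt{m}}$ ($n{\left(m \right)} = \frac{4}{-8 + \sqrt{m + m}} = \frac{4}{-8 + \sqrt{2 m}} = \frac{4}{-8 + \sqrt{2} \sqrt{m}}$)
$h{\left(P \right)} = P + 2 P^{2}$ ($h{\left(P \right)} = \left(P^{2} + P^{2}\right) + P = 2 P^{2} + P = P + 2 P^{2}$)
$a{\left(A,F \right)} = - F + \frac{4 \left(1 + \frac{8}{-8 + i \sqrt{2}}\right)}{-8 + i \sqrt{2}}$ ($a{\left(A,F \right)} = \frac{4}{-8 + \sqrt{2} \sqrt{-1}} \left(1 + 2 \frac{4}{-8 + \sqrt{2} \sqrt{-1}}\right) - F = \frac{4}{-8 + \sqrt{2} i} \left(1 + 2 \frac{4}{-8 + \sqrt{2} i}\right) - F = \frac{4}{-8 + i \sqrt{2}} \left(1 + 2 \frac{4}{-8 + i \sqrt{2}}\right) - F = \frac{4}{-8 + i \sqrt{2}} \left(1 + \frac{8}{-8 + i \sqrt{2}}\right) - F = \frac{4 \left(1 + \frac{8}{-8 + i \sqrt{2}}\right)}{-8 + i \sqrt{2}} - F = - F + \frac{4 \left(1 + \frac{8}{-8 + i \sqrt{2}}\right)}{-8 + i \sqrt{2}}$)
$\frac{1}{156 + 45} + 117 a{\left(-11,-4 \right)} = \frac{1}{156 + 45} + 117 \left(\left(-1\right) \left(-4\right) + \frac{4 i \sqrt{2}}{\left(8 - i \sqrt{2}\right)^{2}}\right) = \frac{1}{201} + 117 \left(4 + \frac{4 i \sqrt{2}}{\left(8 - i \sqrt{2}\right)^{2}}\right) = \frac{1}{201} + \left(468 + \frac{468 i \sqrt{2}}{\left(8 - i \sqrt{2}\right)^{2}}\right) = \frac{94069}{201} + \frac{468 i \sqrt{2}}{\left(8 - i \sqrt{2}\right)^{2}}$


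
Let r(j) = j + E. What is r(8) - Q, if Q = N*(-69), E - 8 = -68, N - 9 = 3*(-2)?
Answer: 155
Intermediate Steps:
N = 3 (N = 9 + 3*(-2) = 9 - 6 = 3)
E = -60 (E = 8 - 68 = -60)
Q = -207 (Q = 3*(-69) = -207)
r(j) = -60 + j (r(j) = j - 60 = -60 + j)
r(8) - Q = (-60 + 8) - 1*(-207) = -52 + 207 = 155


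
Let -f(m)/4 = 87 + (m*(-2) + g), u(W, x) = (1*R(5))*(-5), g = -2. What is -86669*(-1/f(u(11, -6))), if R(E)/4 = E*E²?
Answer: -86669/20340 ≈ -4.2610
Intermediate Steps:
R(E) = 4*E³ (R(E) = 4*(E*E²) = 4*E³)
u(W, x) = -2500 (u(W, x) = (1*(4*5³))*(-5) = (1*(4*125))*(-5) = (1*500)*(-5) = 500*(-5) = -2500)
f(m) = -340 + 8*m (f(m) = -4*(87 + (m*(-2) - 2)) = -4*(87 + (-2*m - 2)) = -4*(87 + (-2 - 2*m)) = -4*(85 - 2*m) = -340 + 8*m)
-86669*(-1/f(u(11, -6))) = -86669*(-1/(-340 + 8*(-2500))) = -86669*(-1/(-340 - 20000)) = -86669/((-1*(-20340))) = -86669/20340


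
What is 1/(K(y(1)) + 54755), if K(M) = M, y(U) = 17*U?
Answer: 1/54772 ≈ 1.8258e-5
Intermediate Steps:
1/(K(y(1)) + 54755) = 1/(17*1 + 54755) = 1/(17 + 54755) = 1/54772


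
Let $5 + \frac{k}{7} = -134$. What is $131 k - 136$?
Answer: $-127599$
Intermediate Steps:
$k = -973$ ($k = -35 + 7 \left(-134\right) = -35 - 938 = -973$)
$131 k - 136 = 131 \left(-973\right) - 136 = -127463 - 136 = -127599$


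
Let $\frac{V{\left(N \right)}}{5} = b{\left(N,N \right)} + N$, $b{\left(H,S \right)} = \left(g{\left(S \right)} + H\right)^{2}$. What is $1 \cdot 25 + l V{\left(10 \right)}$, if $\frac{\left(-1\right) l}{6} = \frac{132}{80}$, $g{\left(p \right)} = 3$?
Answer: $- \frac{17671}{2} \approx -8835.5$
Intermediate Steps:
$l = - \frac{99}{10}$ ($l = - 6 \cdot \frac{132}{80} = - 6 \cdot 132 \cdot \frac{1}{80} = \left(-6\right) \frac{33}{20} = - \frac{99}{10} \approx -9.9$)
$b{\left(H,S \right)} = \left(3 + H\right)^{2}$
$V{\left(N \right)} = 5 N + 5 \left(3 + N\right)^{2}$ ($V{\left(N \right)} = 5 \left(\left(3 + N\right)^{2} + N\right) = 5 \left(N + \left(3 + N\right)^{2}\right) = 5 N + 5 \left(3 + N\right)^{2}$)
$1 \cdot 25 + l V{\left(10 \right)} = 1 \cdot 25 - \frac{99 \left(5 \cdot 10 + 5 \left(3 + 10\right)^{2}\right)}{10} = 25 - \frac{99 \left(50 + 5 \cdot 13^{2}\right)}{10} = 25 - \frac{99 \left(50 + 5 \cdot 169\right)}{10} = 25 - \frac{99 \left(50 + 845\right)}{10} = 25 - \frac{17721}{2} = - \frac{17671}{2}$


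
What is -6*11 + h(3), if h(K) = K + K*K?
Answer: -54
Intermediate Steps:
h(K) = K + K²
-6*11 + h(3) = -6*11 + 3*(1 + 3) = -66 + 3*4 = -66 + 12 = -54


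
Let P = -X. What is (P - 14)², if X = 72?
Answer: 7396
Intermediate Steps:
P = -72 (P = -1*72 = -72)
(P - 14)² = (-72 - 14)² = (-86)² = 7396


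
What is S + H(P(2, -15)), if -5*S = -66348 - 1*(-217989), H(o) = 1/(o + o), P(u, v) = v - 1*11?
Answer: -7885337/260 ≈ -30328.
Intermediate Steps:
P(u, v) = -11 + v (P(u, v) = v - 11 = -11 + v)
H(o) = 1/(2*o)
S = -151641/5 (S = -(-66348 - 1*(-217989))/5 = -(-66348 + 217989)/5 = -⅕*151641 = -151641/5 ≈ -30328.)
S + H(P(2, -15)) = -151641/5 + 1/(2*(-11 - 15)) = -151641/5 + (½)/(-26) = -151641/5 + (½)*(-1/26) = -151641/5 - 1/52 = -7885337/260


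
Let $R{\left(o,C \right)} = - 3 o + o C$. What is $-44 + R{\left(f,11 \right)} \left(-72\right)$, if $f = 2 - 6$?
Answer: $2260$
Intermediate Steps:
$f = -4$
$R{\left(o,C \right)} = - 3 o + C o$
$-44 + R{\left(f,11 \right)} \left(-72\right) = -44 + - 4 \left(-3 + 11\right) \left(-72\right) = -44 + \left(-4\right) 8 \left(-72\right) = -44 - -2304 = -44 + 2304 = 2260$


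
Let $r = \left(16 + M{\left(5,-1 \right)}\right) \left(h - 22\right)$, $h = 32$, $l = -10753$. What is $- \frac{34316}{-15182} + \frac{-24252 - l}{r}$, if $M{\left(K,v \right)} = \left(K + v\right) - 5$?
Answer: $- \frac{99897209}{1138650} \approx -87.733$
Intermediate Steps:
$M{\left(K,v \right)} = -5 + K + v$
$r = 150$ ($r = \left(16 - 1\right) \left(32 - 22\right) = \left(16 - 1\right) 10 = 15 \cdot 10 = 150$)
$- \frac{34316}{-15182} + \frac{-24252 - l}{r} = - \frac{34316}{-15182} + \frac{-24252 - -10753}{150} = \left(-34316\right) \left(- \frac{1}{15182}\right) + \left(-24252 + 10753\right) \frac{1}{150} = \frac{17158}{7591} - \frac{13499}{150} = - \frac{99897209}{1138650}$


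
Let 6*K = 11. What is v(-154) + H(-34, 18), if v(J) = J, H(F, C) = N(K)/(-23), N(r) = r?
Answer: -21263/138 ≈ -154.08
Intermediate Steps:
K = 11/6 (K = (1/6)*11 = 11/6 ≈ 1.8333)
H(F, C) = -11/138 (H(F, C) = (11/6)/(-23) = (11/6)*(-1/23) = -11/138)
v(-154) + H(-34, 18) = -154 - 11/138 = -21263/138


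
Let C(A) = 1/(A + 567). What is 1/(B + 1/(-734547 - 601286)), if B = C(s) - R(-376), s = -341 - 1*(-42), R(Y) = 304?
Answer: -358003244/108831650611 ≈ -0.0032895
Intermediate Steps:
s = -299 (s = -341 + 42 = -299)
C(A) = 1/(567 + A)
B = -81471/268 (B = 1/(567 - 299) - 1*304 = 1/268 - 304 = -81471/268 ≈ -304.00)
1/(B + 1/(-734547 - 601286)) = 1/(-81471/268 + 1/(-734547 - 601286)) = 1/(-81471/268 + 1/(-1335833)) = 1/(-81471/268 - 1/1335833) = 1/(-108831650611/358003244) = -358003244/108831650611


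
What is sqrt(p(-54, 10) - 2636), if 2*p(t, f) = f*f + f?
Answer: I*sqrt(2581) ≈ 50.804*I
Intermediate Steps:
p(t, f) = f/2 + f**2/2 (p(t, f) = (f*f + f)/2 = (f**2 + f)/2 = (f + f**2)/2 = f/2 + f**2/2)
sqrt(p(-54, 10) - 2636) = sqrt((1/2)*10*(1 + 10) - 2636) = sqrt((1/2)*10*11 - 2636) = sqrt(55 - 2636) = sqrt(-2581) = I*sqrt(2581)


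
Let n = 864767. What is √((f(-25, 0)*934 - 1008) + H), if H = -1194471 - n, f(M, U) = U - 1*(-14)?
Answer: I*√2047170 ≈ 1430.8*I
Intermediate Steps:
f(M, U) = 14 + U (f(M, U) = U + 14 = 14 + U)
H = -2059238 (H = -1194471 - 1*864767 = -1194471 - 864767 = -2059238)
√((f(-25, 0)*934 - 1008) + H) = √(((14 + 0)*934 - 1008) - 2059238) = √((14*934 - 1008) - 2059238) = √((13076 - 1008) - 2059238) = √(12068 - 2059238) = √(-2047170) = I*√2047170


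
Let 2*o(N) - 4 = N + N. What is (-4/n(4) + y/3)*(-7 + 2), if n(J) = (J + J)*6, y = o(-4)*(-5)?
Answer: -65/4 ≈ -16.250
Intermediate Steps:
o(N) = 2 + N (o(N) = 2 + (N + N)/2 = 2 + (2*N)/2 = 2 + N)
y = 10 (y = (2 - 4)*(-5) = -2*(-5) = 10)
n(J) = 12*J (n(J) = (2*J)*6 = 12*J)
(-4/n(4) + y/3)*(-7 + 2) = (-4/(12*4) + 10/3)*(-7 + 2) = (-4/48 + 10*(⅓))*(-5) = (-4*1/48 + 10/3)*(-5) = (-1/12 + 10/3)*(-5) = (13/4)*(-5) = -65/4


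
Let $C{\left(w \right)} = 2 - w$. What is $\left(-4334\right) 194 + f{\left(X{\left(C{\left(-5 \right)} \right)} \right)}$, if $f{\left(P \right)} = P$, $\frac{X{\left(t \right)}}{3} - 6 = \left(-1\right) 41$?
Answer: $-840901$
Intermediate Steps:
$X{\left(t \right)} = -105$ ($X{\left(t \right)} = 18 + 3 \left(\left(-1\right) 41\right) = 18 + 3 \left(-41\right) = 18 - 123 = -105$)
$\left(-4334\right) 194 + f{\left(X{\left(C{\left(-5 \right)} \right)} \right)} = \left(-4334\right) 194 - 105 = -840796 - 105 = -840901$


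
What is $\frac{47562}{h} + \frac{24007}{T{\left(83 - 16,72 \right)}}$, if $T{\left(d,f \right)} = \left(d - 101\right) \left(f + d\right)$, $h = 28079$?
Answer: $- \frac{449314541}{132701354} \approx -3.3859$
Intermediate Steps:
$T{\left(d,f \right)} = \left(-101 + d\right) \left(d + f\right)$
$\frac{47562}{h} + \frac{24007}{T{\left(83 - 16,72 \right)}} = \frac{47562}{28079} + \frac{24007}{\left(83 - 16\right)^{2} - 101 \left(83 - 16\right) - 7272 + \left(83 - 16\right) 72} = 47562 \cdot \frac{1}{28079} + \frac{24007}{\left(83 - 16\right)^{2} - 101 \left(83 - 16\right) - 7272 + \left(83 - 16\right) 72} = \frac{47562}{28079} + \frac{24007}{67^{2} - 6767 - 7272 + 67 \cdot 72} = \frac{47562}{28079} + \frac{24007}{4489 - 6767 - 7272 + 4824} = \frac{47562}{28079} + \frac{24007}{-4726} = \frac{47562}{28079} + 24007 \left(- \frac{1}{4726}\right) = \frac{47562}{28079} - \frac{24007}{4726} = - \frac{449314541}{132701354}$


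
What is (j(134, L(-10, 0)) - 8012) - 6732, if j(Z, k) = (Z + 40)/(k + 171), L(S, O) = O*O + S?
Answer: -2373610/161 ≈ -14743.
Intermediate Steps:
L(S, O) = S + O² (L(S, O) = O² + S = S + O²)
j(Z, k) = (40 + Z)/(171 + k)
(j(134, L(-10, 0)) - 8012) - 6732 = ((40 + 134)/(171 + (-10 + 0²)) - 8012) - 6732 = (174/(171 + (-10 + 0)) - 8012) - 6732 = (174/(171 - 10) - 8012) - 6732 = (174/161 - 8012) - 6732 = -1289758/161 - 6732 = -2373610/161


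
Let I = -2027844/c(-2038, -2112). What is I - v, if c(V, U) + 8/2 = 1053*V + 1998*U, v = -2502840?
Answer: 7966282941402/3182897 ≈ 2.5028e+6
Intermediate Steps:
c(V, U) = -4 + 1053*V + 1998*U (c(V, U) = -4 + (1053*V + 1998*U) = -4 + 1053*V + 1998*U)
I = 1013922/3182897 (I = -2027844/(-4 + 1053*(-2038) + 1998*(-2112)) = -2027844/(-4 - 2146014 - 4219776) = -2027844/(-6365794) = -2027844*(-1/6365794) = 1013922/3182897 ≈ 0.31855)
I - v = 1013922/3182897 - 1*(-2502840) = 1013922/3182897 + 2502840 = 7966282941402/3182897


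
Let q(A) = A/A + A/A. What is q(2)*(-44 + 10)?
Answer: -68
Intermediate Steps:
q(A) = 2 (q(A) = 1 + 1 = 2)
q(2)*(-44 + 10) = 2*(-44 + 10) = 2*(-34) = -68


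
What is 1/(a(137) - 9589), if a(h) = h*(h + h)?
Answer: 1/27949 ≈ 3.5779e-5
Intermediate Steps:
a(h) = 2*h² (a(h) = h*(2*h) = 2*h²)
1/(a(137) - 9589) = 1/(2*137² - 9589) = 1/(2*18769 - 9589) = 1/(37538 - 9589) = 1/27949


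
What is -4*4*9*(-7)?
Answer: 1008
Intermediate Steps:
-4*4*9*(-7) = -144*(-7) = -4*(-252) = 1008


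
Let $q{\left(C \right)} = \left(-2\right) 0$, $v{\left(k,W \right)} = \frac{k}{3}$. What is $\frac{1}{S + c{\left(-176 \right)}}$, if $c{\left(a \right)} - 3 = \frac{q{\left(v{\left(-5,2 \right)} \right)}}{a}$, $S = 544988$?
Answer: $\frac{1}{544991} \approx 1.8349 \cdot 10^{-6}$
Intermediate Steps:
$v{\left(k,W \right)} = \frac{k}{3}$ ($v{\left(k,W \right)} = k \frac{1}{3} = \frac{k}{3}$)
$q{\left(C \right)} = 0$
$c{\left(a \right)} = 3$ ($c{\left(a \right)} = 3 + \frac{0}{a} = 3 + 0 = 3$)
$\frac{1}{S + c{\left(-176 \right)}} = \frac{1}{544988 + 3} = \frac{1}{544991}$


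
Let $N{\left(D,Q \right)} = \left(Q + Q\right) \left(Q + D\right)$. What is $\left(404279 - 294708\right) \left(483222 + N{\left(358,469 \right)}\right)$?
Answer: $137944191308$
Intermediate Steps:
$N{\left(D,Q \right)} = 2 Q \left(D + Q\right)$
$\left(404279 - 294708\right) \left(483222 + N{\left(358,469 \right)}\right) = \left(404279 - 294708\right) \left(483222 + 2 \cdot 469 \left(358 + 469\right)\right) = 109571 \left(483222 + 2 \cdot 469 \cdot 827\right) = 109571 \left(483222 + 775726\right) = 109571 \cdot 1258948 = 137944191308$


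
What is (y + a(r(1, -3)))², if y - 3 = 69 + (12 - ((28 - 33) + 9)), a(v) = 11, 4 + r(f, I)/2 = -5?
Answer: 8281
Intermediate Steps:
r(f, I) = -18 (r(f, I) = -8 + 2*(-5) = -8 - 10 = -18)
y = 80 (y = 3 + (69 + (12 - ((28 - 33) + 9))) = 3 + (69 + (12 - (-5 + 9))) = 3 + (69 + (12 - 1*4)) = 3 + (69 + (12 - 4)) = 3 + (69 + 8) = 3 + 77 = 80)
(y + a(r(1, -3)))² = (80 + 11)² = 91² = 8281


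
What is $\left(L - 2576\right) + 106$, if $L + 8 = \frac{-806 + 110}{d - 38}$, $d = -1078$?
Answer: $- \frac{230396}{93} \approx -2477.4$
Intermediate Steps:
$L = - \frac{686}{93}$ ($L = -8 + \frac{-806 + 110}{-1078 - 38} = -8 - \frac{696}{-1116} = -8 - - \frac{58}{93} = -8 + \frac{58}{93} = - \frac{686}{93} \approx -7.3763$)
$\left(L - 2576\right) + 106 = \left(- \frac{686}{93} - 2576\right) + 106 = - \frac{240254}{93} + 106 = - \frac{230396}{93}$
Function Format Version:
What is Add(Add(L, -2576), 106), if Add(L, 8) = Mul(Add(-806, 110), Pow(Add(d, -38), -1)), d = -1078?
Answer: Rational(-230396, 93) ≈ -2477.4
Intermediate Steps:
L = Rational(-686, 93) (L = Add(-8, Mul(Add(-806, 110), Pow(Add(-1078, -38), -1))) = Add(-8, Mul(-696, Pow(-1116, -1))) = Add(-8, Mul(-696, Rational(-1, 1116))) = Add(-8, Rational(58, 93)) = Rational(-686, 93) ≈ -7.3763)
Add(Add(L, -2576), 106) = Add(Add(Rational(-686, 93), -2576), 106) = Add(Rational(-240254, 93), 106) = Rational(-230396, 93)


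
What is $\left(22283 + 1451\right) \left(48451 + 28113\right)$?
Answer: $1817169976$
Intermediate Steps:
$\left(22283 + 1451\right) \left(48451 + 28113\right) = 23734 \cdot 76564 = 1817169976$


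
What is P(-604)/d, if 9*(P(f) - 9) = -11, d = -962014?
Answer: -35/4329063 ≈ -8.0849e-6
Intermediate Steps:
P(f) = 70/9 (P(f) = 9 + (⅑)*(-11) = 9 - 11/9 = 70/9)
P(-604)/d = (70/9)/(-962014) = (70/9)*(-1/962014) = -35/4329063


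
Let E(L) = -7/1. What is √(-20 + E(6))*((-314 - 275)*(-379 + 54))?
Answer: 574275*I*√3 ≈ 9.9467e+5*I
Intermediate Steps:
E(L) = -7 (E(L) = -7*1 = -7)
√(-20 + E(6))*((-314 - 275)*(-379 + 54)) = √(-20 - 7)*((-314 - 275)*(-379 + 54)) = √(-27)*(-589*(-325)) = (3*I*√3)*191425 = 574275*I*√3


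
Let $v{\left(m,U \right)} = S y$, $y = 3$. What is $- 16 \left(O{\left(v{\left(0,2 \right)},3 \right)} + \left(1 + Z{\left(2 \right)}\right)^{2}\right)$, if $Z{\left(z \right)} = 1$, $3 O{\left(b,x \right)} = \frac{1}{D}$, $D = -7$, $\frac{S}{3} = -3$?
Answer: $- \frac{1328}{21} \approx -63.238$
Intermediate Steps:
$S = -9$ ($S = 3 \left(-3\right) = -9$)
$v{\left(m,U \right)} = -27$ ($v{\left(m,U \right)} = \left(-9\right) 3 = -27$)
$O{\left(b,x \right)} = - \frac{1}{21}$ ($O{\left(b,x \right)} = \frac{1}{3 \left(-7\right)} = \frac{1}{3} \left(- \frac{1}{7}\right) = - \frac{1}{21}$)
$- 16 \left(O{\left(v{\left(0,2 \right)},3 \right)} + \left(1 + Z{\left(2 \right)}\right)^{2}\right) = - 16 \left(- \frac{1}{21} + \left(1 + 1\right)^{2}\right) = - 16 \left(- \frac{1}{21} + 2^{2}\right) = - 16 \left(- \frac{1}{21} + 4\right) = \left(-16\right) \frac{83}{21} = - \frac{1328}{21}$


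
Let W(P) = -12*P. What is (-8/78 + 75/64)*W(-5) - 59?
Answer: 1073/208 ≈ 5.1587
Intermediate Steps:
(-8/78 + 75/64)*W(-5) - 59 = (-8/78 + 75/64)*(-12*(-5)) - 59 = (-8*1/78 + 75*(1/64))*60 - 59 = (-4/39 + 75/64)*60 - 59 = (2669/2496)*60 - 59 = 13345/208 - 59 = 1073/208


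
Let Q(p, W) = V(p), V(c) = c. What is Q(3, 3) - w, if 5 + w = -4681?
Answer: 4689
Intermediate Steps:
Q(p, W) = p
w = -4686 (w = -5 - 4681 = -4686)
Q(3, 3) - w = 3 - 1*(-4686) = 3 + 4686 = 4689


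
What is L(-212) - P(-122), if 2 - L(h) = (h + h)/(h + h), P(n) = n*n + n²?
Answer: -29767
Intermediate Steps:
P(n) = 2*n² (P(n) = n² + n² = 2*n²)
L(h) = 1 (L(h) = 2 - (h + h)/(h + h) = 2 - 2*h/(2*h) = 2 - 2*h*1/(2*h) = 2 - 1*1 = 2 - 1 = 1)
L(-212) - P(-122) = 1 - 2*(-122)² = 1 - 2*14884 = 1 - 1*29768 = 1 - 29768 = -29767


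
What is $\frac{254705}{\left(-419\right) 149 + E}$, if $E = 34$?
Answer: $- \frac{254705}{62397} \approx -4.082$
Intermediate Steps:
$\frac{254705}{\left(-419\right) 149 + E} = \frac{254705}{\left(-419\right) 149 + 34} = \frac{254705}{-62431 + 34} = \frac{254705}{-62397} = 254705 \left(- \frac{1}{62397}\right) = - \frac{254705}{62397}$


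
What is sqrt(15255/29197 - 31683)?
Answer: 4*I*sqrt(1688012321457)/29197 ≈ 178.0*I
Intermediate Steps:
sqrt(15255/29197 - 31683) = sqrt(-925033296/29197) = 4*I*sqrt(1688012321457)/29197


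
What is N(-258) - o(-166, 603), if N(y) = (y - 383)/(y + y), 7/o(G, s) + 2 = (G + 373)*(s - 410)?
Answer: 3657671/2944812 ≈ 1.2421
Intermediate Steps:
o(G, s) = 7/(-2 + (-410 + s)*(373 + G)) (o(G, s) = 7/(-2 + (G + 373)*(s - 410)) = 7/(-2 + (373 + G)*(-410 + s)) = 7/(-2 + (-410 + s)*(373 + G)))
N(y) = (-383 + y)/(2*y) (N(y) = (-383 + y)/((2*y)) = (-383 + y)*(1/(2*y)) = (-383 + y)/(2*y))
N(-258) - o(-166, 603) = (½)*(-383 - 258)/(-258) - 7/(-152932 - 410*(-166) + 373*603 - 166*603) = (½)*(-1/258)*(-641) - 7/(-152932 + 68060 + 224919 - 100098) = 641/516 - 7/39949 = 641/516 - 1*1/5707 = 641/516 - 1/5707 = 3657671/2944812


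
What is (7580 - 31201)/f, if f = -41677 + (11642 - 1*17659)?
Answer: 23621/47694 ≈ 0.49526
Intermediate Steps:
f = -47694 (f = -41677 + (11642 - 17659) = -41677 - 6017 = -47694)
(7580 - 31201)/f = (7580 - 31201)/(-47694) = -23621*(-1/47694) = 23621/47694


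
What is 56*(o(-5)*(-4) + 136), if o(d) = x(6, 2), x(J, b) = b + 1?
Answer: 6944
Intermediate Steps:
x(J, b) = 1 + b
o(d) = 3 (o(d) = 1 + 2 = 3)
56*(o(-5)*(-4) + 136) = 56*(3*(-4) + 136) = 56*(-12 + 136) = 56*124 = 6944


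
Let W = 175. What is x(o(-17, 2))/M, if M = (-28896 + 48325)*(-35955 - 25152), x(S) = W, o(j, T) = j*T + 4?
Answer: -175/1187247903 ≈ -1.4740e-7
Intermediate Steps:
o(j, T) = 4 + T*j (o(j, T) = T*j + 4 = 4 + T*j)
x(S) = 175
M = -1187247903 (M = 19429*(-61107) = -1187247903)
x(o(-17, 2))/M = 175/(-1187247903) = 175*(-1/1187247903) = -175/1187247903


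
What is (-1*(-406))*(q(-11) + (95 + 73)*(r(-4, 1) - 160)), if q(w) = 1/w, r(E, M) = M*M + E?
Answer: -122297350/11 ≈ -1.1118e+7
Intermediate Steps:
r(E, M) = E + M² (r(E, M) = M² + E = E + M²)
q(w) = 1/w
(-1*(-406))*(q(-11) + (95 + 73)*(r(-4, 1) - 160)) = (-1*(-406))*(1/(-11) + (95 + 73)*((-4 + 1²) - 160)) = 406*(-1/11 + 168*((-4 + 1) - 160)) = 406*(-1/11 + 168*(-3 - 160)) = 406*(-1/11 + 168*(-163)) = 406*(-1/11 - 27384) = 406*(-301225/11) = -122297350/11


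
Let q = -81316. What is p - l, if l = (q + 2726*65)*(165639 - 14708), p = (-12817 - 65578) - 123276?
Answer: -14470560365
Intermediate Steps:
p = -201671 (p = -78395 - 123276 = -201671)
l = 14470358694 (l = (-81316 + 2726*65)*(165639 - 14708) = (-81316 + 177190)*150931 = 95874*150931 = 14470358694)
p - l = -201671 - 1*14470358694 = -201671 - 14470358694 = -14470560365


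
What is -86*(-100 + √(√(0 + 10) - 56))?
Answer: 8600 - 86*√(-56 + √10) ≈ 8600.0 - 625.13*I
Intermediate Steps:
-86*(-100 + √(√(0 + 10) - 56)) = -86*(-100 + √(√10 - 56)) = -86*(-100 + √(-56 + √10)) = 8600 - 86*√(-56 + √10)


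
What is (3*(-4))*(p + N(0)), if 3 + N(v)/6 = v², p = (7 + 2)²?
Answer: -756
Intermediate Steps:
p = 81 (p = 9² = 81)
N(v) = -18 + 6*v²
(3*(-4))*(p + N(0)) = (3*(-4))*(81 + (-18 + 6*0²)) = -12*(81 + (-18 + 6*0)) = -12*(81 + (-18 + 0)) = -12*(81 - 18) = -12*63 = -756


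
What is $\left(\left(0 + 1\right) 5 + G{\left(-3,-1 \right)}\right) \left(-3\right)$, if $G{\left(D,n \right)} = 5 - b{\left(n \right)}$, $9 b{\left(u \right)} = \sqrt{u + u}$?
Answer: $-30 + \frac{i \sqrt{2}}{3} \approx -30.0 + 0.4714 i$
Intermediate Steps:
$b{\left(u \right)} = \frac{\sqrt{2} \sqrt{u}}{9}$ ($b{\left(u \right)} = \frac{\sqrt{u + u}}{9} = \frac{\sqrt{2 u}}{9} = \frac{\sqrt{2} \sqrt{u}}{9}$)
$G{\left(D,n \right)} = 5 - \frac{\sqrt{2} \sqrt{n}}{9}$
$\left(\left(0 + 1\right) 5 + G{\left(-3,-1 \right)}\right) \left(-3\right) = \left(\left(0 + 1\right) 5 + \left(5 - \frac{\sqrt{2} \sqrt{-1}}{9}\right)\right) \left(-3\right) = \left(1 \cdot 5 + \left(5 - \frac{\sqrt{2} i}{9}\right)\right) \left(-3\right) = \left(5 + \left(5 - \frac{i \sqrt{2}}{9}\right)\right) \left(-3\right) = \left(10 - \frac{i \sqrt{2}}{9}\right) \left(-3\right) = -30 + \frac{i \sqrt{2}}{3}$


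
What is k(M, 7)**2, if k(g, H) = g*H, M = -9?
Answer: 3969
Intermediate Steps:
k(g, H) = H*g
k(M, 7)**2 = (7*(-9))**2 = (-63)**2 = 3969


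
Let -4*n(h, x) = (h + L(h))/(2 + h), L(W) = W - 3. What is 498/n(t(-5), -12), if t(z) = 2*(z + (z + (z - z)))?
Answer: -35856/43 ≈ -833.86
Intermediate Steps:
t(z) = 4*z (t(z) = 2*(z + (z + 0)) = 2*(z + z) = 2*(2*z) = 4*z)
L(W) = -3 + W
n(h, x) = -(-3 + 2*h)/(4*(2 + h)) (n(h, x) = -(h + (-3 + h))/(4*(2 + h)) = -(-3 + 2*h)/(4*(2 + h)))
498/n(t(-5), -12) = 498/(((3 - 8*(-5))/(4*(2 + 4*(-5))))) = 498/(((3 - 2*(-20))/(4*(2 - 20)))) = 498/(((¼)*(3 + 40)/(-18))) = 498/(((¼)*(-1/18)*43)) = 498/(-43/72) = 498*(-72/43) = -35856/43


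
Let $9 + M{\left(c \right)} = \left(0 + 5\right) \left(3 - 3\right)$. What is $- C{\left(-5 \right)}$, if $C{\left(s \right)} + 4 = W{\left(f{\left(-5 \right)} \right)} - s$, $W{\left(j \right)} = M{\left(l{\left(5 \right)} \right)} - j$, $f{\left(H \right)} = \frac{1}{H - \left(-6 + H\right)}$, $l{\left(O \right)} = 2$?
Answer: $\frac{49}{6} \approx 8.1667$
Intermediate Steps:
$M{\left(c \right)} = -9$ ($M{\left(c \right)} = -9 + \left(0 + 5\right) \left(3 - 3\right) = -9 + 5 \cdot 0 = -9 + 0 = -9$)
$f{\left(H \right)} = \frac{1}{6}$
$W{\left(j \right)} = -9 - j$
$C{\left(s \right)} = - \frac{79}{6} - s$ ($C{\left(s \right)} = -4 - \left(\frac{55}{6} + s\right) = - \frac{79}{6} - s$)
$- C{\left(-5 \right)} = - (- \frac{79}{6} - -5) = - (- \frac{79}{6} + 5) = \left(-1\right) \left(- \frac{49}{6}\right) = \frac{49}{6}$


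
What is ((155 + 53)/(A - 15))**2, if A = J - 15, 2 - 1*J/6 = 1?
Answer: 676/9 ≈ 75.111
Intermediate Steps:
J = 6 (J = 12 - 6*1 = 12 - 6 = 6)
A = -9 (A = 6 - 15 = -9)
((155 + 53)/(A - 15))**2 = ((155 + 53)/(-9 - 15))**2 = (208/(-24))**2 = (208*(-1/24))**2 = (-26/3)**2 = 676/9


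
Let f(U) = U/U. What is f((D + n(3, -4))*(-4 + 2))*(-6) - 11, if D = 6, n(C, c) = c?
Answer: -17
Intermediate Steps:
f(U) = 1
f((D + n(3, -4))*(-4 + 2))*(-6) - 11 = 1*(-6) - 11 = -6 - 11 = -17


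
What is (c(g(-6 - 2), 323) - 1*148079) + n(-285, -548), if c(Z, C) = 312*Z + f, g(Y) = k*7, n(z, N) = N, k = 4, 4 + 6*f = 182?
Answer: -419584/3 ≈ -1.3986e+5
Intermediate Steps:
f = 89/3 (f = -⅔ + (⅙)*182 = -⅔ + 91/3 = 89/3 ≈ 29.667)
g(Y) = 28 (g(Y) = 4*7 = 28)
c(Z, C) = 89/3 + 312*Z (c(Z, C) = 312*Z + 89/3 = 89/3 + 312*Z)
(c(g(-6 - 2), 323) - 1*148079) + n(-285, -548) = ((89/3 + 312*28) - 1*148079) - 548 = ((89/3 + 8736) - 148079) - 548 = (26297/3 - 148079) - 548 = -417940/3 - 548 = -419584/3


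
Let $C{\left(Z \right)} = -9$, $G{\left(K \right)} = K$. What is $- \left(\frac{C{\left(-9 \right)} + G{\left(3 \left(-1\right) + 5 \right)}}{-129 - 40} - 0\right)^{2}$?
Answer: $- \frac{49}{28561} \approx -0.0017156$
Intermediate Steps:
$- \left(\frac{C{\left(-9 \right)} + G{\left(3 \left(-1\right) + 5 \right)}}{-129 - 40} - 0\right)^{2} = - \left(\frac{-9 + \left(3 \left(-1\right) + 5\right)}{-129 - 40} - 0\right)^{2} = - \left(\frac{-9 + \left(-3 + 5\right)}{-169} + 0\right)^{2} = - \left(\left(-9 + 2\right) \left(- \frac{1}{169}\right) + 0\right)^{2} = - \left(\left(-7\right) \left(- \frac{1}{169}\right) + 0\right)^{2} = - \left(\frac{7}{169} + 0\right)^{2} = - \left(\frac{7}{169}\right)^{2} = \left(-1\right) \frac{49}{28561} = - \frac{49}{28561}$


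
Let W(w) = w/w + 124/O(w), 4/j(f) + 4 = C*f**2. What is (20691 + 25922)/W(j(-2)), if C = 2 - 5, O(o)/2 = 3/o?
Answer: -279678/25 ≈ -11187.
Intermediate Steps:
O(o) = 6/o (O(o) = 2*(3/o) = 6/o)
C = -3
j(f) = 4/(-4 - 3*f**2)
W(w) = 1 + 62*w/3 (W(w) = w/w + 124/((6/w)) = 1 + 124*(w/6) = 1 + 62*w/3)
(20691 + 25922)/W(j(-2)) = (20691 + 25922)/(1 + 62*(-4/(4 + 3*(-2)**2))/3) = 46613/(1 + 62*(-4/(4 + 3*4))/3) = 46613/(1 + 62*(-4/(4 + 12))/3) = 46613/(1 + 62*(-4/16)/3) = 46613/(1 + 62*(-4*1/16)/3) = 46613/(1 + (62/3)*(-1/4)) = 46613/(1 - 31/6) = 46613/(-25/6) = 46613*(-6/25) = -279678/25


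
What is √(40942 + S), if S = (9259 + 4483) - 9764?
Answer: 2*√11230 ≈ 211.94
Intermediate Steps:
S = 3978 (S = 13742 - 9764 = 3978)
√(40942 + S) = √(40942 + 3978) = √44920 = 2*√11230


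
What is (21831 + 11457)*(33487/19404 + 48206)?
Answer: 2594862600314/1617 ≈ 1.6047e+9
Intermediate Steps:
(21831 + 11457)*(33487/19404 + 48206) = 33288*(33487*(1/19404) + 48206) = 33288*(33487/19404 + 48206) = 33288*(935422711/19404) = 2594862600314/1617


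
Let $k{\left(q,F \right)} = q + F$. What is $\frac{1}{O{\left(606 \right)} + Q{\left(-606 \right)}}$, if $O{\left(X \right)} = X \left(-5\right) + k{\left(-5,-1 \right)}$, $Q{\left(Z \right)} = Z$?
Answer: $- \frac{1}{3642} \approx -0.00027457$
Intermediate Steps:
$k{\left(q,F \right)} = F + q$
$O{\left(X \right)} = -6 - 5 X$ ($O{\left(X \right)} = X \left(-5\right) - 6 = - 5 X - 6 = -6 - 5 X$)
$\frac{1}{O{\left(606 \right)} + Q{\left(-606 \right)}} = \frac{1}{\left(-6 - 3030\right) - 606} = \frac{1}{-3036 - 606} = \frac{1}{-3642} = - \frac{1}{3642}$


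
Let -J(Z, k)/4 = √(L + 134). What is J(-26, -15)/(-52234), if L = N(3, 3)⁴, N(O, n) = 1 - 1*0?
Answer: 6*√15/26117 ≈ 0.00088976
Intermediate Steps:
N(O, n) = 1 (N(O, n) = 1 + 0 = 1)
L = 1 (L = 1⁴ = 1)
J(Z, k) = -12*√15 (J(Z, k) = -4*√(1 + 134) = -12*√15)
J(-26, -15)/(-52234) = -12*√15/(-52234) = -12*√15*(-1/52234) = 6*√15/26117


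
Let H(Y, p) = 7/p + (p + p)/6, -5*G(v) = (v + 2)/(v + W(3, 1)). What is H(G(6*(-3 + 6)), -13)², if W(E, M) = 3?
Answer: 36100/1521 ≈ 23.734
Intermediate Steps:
G(v) = -(2 + v)/(5*(3 + v)) (G(v) = -(v + 2)/(5*(v + 3)) = -(2 + v)/(5*(3 + v)))
H(Y, p) = 7/p + p/3 (H(Y, p) = 7/p + (2*p)*(⅙) = 7/p + p/3)
H(G(6*(-3 + 6)), -13)² = (7/(-13) + (⅓)*(-13))² = (7*(-1/13) - 13/3)² = (-7/13 - 13/3)² = (-190/39)² = 36100/1521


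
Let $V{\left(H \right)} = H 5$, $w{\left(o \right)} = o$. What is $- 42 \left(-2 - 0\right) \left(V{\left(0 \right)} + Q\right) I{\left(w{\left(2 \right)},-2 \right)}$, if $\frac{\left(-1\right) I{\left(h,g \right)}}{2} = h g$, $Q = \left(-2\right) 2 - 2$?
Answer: $-4032$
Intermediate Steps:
$Q = -6$ ($Q = -4 - 2 = -6$)
$V{\left(H \right)} = 5 H$
$I{\left(h,g \right)} = - 2 g h$ ($I{\left(h,g \right)} = - 2 h g = - 2 g h$)
$- 42 \left(-2 - 0\right) \left(V{\left(0 \right)} + Q\right) I{\left(w{\left(2 \right)},-2 \right)} = - 42 \left(-2 - 0\right) \left(5 \cdot 0 - 6\right) \left(\left(-2\right) \left(-2\right) 2\right) = - 42 \left(-2 + 0\right) \left(0 - 6\right) 8 = - 42 \left(\left(-2\right) \left(-6\right)\right) 8 = \left(-42\right) 12 \cdot 8 = \left(-504\right) 8 = -4032$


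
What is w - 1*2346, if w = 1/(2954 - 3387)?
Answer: -1015819/433 ≈ -2346.0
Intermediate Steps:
w = -1/433 (w = 1/(-433) = -1/433 ≈ -0.0023095)
w - 1*2346 = -1/433 - 1*2346 = -1/433 - 2346 = -1015819/433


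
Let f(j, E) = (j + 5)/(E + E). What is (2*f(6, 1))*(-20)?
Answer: -220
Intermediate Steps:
f(j, E) = (5 + j)/(2*E) (f(j, E) = (5 + j)/((2*E)) = (5 + j)*(1/(2*E)) = (5 + j)/(2*E))
(2*f(6, 1))*(-20) = (2*((½)*(5 + 6)/1))*(-20) = (2*((½)*1*11))*(-20) = (2*(11/2))*(-20) = 11*(-20) = -220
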